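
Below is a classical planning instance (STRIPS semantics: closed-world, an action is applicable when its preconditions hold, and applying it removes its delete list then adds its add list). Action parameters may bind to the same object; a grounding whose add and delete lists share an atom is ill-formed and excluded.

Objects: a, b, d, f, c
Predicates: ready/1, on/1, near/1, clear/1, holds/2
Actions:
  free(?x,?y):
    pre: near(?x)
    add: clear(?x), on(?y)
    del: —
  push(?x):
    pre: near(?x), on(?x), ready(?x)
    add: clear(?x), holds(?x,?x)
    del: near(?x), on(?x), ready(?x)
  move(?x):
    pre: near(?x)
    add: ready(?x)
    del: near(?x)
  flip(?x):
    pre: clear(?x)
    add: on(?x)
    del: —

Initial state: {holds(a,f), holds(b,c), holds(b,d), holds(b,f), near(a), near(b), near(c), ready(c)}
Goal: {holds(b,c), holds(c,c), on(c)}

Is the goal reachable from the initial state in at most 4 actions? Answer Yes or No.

Yes

1. free(a,c)  →  {clear(a), holds(a,f), holds(b,c), holds(b,d), holds(b,f), near(a), near(b), near(c), on(c), ready(c)}
2. push(c)  →  {clear(a), clear(c), holds(a,f), holds(b,c), holds(b,d), holds(b,f), holds(c,c), near(a), near(b)}
3. free(a,c)  →  {clear(a), clear(c), holds(a,f), holds(b,c), holds(b,d), holds(b,f), holds(c,c), near(a), near(b), on(c)}
optimal plan length = 3; 3 ≤ 4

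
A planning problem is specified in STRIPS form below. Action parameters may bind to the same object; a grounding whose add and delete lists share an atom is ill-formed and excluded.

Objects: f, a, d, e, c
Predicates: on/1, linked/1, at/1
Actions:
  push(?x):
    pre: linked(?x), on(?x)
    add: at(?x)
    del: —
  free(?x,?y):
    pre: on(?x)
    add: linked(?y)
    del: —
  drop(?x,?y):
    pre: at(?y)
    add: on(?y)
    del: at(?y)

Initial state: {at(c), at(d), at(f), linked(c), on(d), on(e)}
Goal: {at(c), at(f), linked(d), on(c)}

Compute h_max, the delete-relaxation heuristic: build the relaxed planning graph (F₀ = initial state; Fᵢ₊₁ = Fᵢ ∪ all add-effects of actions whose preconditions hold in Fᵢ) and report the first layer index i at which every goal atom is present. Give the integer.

1

F0 = init (6 atoms)
F1 = F0 ∪ {linked(a), linked(d), linked(e), linked(f), on(c), on(f)}  (12 atoms)
goal ⊆ F1  ⇒  h_max = 1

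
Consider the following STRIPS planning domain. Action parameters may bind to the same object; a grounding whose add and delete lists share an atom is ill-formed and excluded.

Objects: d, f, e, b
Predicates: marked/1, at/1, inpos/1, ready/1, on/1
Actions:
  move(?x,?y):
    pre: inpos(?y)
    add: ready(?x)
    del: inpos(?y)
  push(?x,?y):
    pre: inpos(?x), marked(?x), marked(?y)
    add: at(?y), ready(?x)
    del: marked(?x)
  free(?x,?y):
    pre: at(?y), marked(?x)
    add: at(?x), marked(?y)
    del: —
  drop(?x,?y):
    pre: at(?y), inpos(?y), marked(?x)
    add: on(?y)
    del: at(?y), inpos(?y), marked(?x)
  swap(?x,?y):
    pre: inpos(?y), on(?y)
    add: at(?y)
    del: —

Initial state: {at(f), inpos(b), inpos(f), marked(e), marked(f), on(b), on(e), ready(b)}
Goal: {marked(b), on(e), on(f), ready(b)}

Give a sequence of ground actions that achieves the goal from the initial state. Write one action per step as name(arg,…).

1. drop(f,f)  →  {inpos(b), marked(e), on(b), on(e), on(f), ready(b)}
2. swap(d,b)  →  {at(b), inpos(b), marked(e), on(b), on(e), on(f), ready(b)}
3. free(e,b)  →  {at(b), at(e), inpos(b), marked(b), marked(e), on(b), on(e), on(f), ready(b)}

drop(f,f); swap(d,b); free(e,b)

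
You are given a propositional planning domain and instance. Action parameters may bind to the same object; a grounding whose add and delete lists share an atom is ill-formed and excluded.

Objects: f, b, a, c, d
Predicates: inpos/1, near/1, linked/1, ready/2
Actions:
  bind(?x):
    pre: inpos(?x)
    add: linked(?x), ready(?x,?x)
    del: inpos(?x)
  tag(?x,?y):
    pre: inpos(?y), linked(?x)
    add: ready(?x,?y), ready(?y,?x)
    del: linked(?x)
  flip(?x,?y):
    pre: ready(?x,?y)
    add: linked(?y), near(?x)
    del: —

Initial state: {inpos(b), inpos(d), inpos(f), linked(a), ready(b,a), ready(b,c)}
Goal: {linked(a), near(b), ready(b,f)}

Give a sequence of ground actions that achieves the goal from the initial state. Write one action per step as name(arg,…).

1. bind(f)  →  {inpos(b), inpos(d), linked(a), linked(f), ready(b,a), ready(b,c), ready(f,f)}
2. tag(f,b)  →  {inpos(b), inpos(d), linked(a), ready(b,a), ready(b,c), ready(b,f), ready(f,b), ready(f,f)}
3. flip(b,f)  →  {inpos(b), inpos(d), linked(a), linked(f), near(b), ready(b,a), ready(b,c), ready(b,f), ready(f,b), ready(f,f)}

bind(f); tag(f,b); flip(b,f)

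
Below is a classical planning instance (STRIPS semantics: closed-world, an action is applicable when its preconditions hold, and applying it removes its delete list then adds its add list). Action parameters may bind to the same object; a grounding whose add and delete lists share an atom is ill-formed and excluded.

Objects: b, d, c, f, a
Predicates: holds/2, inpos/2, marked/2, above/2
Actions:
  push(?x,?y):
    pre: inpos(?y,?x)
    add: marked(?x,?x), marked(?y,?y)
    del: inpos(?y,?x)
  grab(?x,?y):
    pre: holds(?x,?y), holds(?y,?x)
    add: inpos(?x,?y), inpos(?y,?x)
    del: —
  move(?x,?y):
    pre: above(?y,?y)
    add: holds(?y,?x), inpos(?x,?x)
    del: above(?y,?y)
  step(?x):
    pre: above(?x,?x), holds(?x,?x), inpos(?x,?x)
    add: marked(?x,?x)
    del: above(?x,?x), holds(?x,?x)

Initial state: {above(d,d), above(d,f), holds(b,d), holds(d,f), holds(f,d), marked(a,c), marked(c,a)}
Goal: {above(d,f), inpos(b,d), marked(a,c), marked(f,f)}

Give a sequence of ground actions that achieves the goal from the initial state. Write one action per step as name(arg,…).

grab(d,f); push(d,f); move(b,d); grab(b,d)

1. grab(d,f)  →  {above(d,d), above(d,f), holds(b,d), holds(d,f), holds(f,d), inpos(d,f), inpos(f,d), marked(a,c), marked(c,a)}
2. push(d,f)  →  {above(d,d), above(d,f), holds(b,d), holds(d,f), holds(f,d), inpos(d,f), marked(a,c), marked(c,a), marked(d,d), marked(f,f)}
3. move(b,d)  →  {above(d,f), holds(b,d), holds(d,b), holds(d,f), holds(f,d), inpos(b,b), inpos(d,f), marked(a,c), marked(c,a), marked(d,d), marked(f,f)}
4. grab(b,d)  →  {above(d,f), holds(b,d), holds(d,b), holds(d,f), holds(f,d), inpos(b,b), inpos(b,d), inpos(d,b), inpos(d,f), marked(a,c), marked(c,a), marked(d,d), marked(f,f)}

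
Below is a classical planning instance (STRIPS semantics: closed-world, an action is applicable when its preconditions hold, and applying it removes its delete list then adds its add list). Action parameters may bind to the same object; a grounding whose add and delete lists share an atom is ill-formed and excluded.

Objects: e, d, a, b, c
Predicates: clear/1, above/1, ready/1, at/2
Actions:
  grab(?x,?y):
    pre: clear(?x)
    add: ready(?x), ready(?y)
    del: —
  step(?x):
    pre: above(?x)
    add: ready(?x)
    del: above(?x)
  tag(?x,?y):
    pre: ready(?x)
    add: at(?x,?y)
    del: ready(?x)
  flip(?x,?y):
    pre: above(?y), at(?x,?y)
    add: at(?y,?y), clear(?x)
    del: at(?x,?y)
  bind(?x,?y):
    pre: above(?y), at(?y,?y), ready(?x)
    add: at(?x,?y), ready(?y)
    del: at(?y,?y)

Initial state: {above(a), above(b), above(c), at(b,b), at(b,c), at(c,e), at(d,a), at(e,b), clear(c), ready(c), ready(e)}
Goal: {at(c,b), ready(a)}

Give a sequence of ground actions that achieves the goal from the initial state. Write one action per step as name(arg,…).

grab(c,a); tag(c,b)

1. grab(c,a)  →  {above(a), above(b), above(c), at(b,b), at(b,c), at(c,e), at(d,a), at(e,b), clear(c), ready(a), ready(c), ready(e)}
2. tag(c,b)  →  {above(a), above(b), above(c), at(b,b), at(b,c), at(c,b), at(c,e), at(d,a), at(e,b), clear(c), ready(a), ready(e)}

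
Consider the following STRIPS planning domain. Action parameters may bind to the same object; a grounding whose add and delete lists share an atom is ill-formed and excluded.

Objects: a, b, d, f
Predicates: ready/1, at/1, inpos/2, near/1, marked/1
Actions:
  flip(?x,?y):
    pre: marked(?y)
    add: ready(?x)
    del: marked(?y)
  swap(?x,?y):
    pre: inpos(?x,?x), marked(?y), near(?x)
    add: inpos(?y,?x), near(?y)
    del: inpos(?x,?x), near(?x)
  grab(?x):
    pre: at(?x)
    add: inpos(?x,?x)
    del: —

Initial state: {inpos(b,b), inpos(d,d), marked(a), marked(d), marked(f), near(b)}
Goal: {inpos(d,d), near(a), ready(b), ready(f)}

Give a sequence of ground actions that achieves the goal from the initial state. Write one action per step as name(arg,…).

flip(b,d); flip(f,f); swap(b,a)

1. flip(b,d)  →  {inpos(b,b), inpos(d,d), marked(a), marked(f), near(b), ready(b)}
2. flip(f,f)  →  {inpos(b,b), inpos(d,d), marked(a), near(b), ready(b), ready(f)}
3. swap(b,a)  →  {inpos(a,b), inpos(d,d), marked(a), near(a), ready(b), ready(f)}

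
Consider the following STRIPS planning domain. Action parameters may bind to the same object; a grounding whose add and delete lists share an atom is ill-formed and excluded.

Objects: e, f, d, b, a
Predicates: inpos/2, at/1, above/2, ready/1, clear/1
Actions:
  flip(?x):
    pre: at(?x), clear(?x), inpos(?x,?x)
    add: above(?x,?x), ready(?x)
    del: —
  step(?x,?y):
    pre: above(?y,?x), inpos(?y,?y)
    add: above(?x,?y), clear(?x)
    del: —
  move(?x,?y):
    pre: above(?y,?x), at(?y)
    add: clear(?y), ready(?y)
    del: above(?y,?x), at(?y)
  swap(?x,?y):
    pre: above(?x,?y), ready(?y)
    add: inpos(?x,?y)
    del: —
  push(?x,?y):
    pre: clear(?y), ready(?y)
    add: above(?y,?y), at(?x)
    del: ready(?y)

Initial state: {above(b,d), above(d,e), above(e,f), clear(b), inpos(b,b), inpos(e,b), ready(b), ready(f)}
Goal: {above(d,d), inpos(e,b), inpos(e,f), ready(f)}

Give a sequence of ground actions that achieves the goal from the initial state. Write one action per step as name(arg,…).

1. swap(e,f)  →  {above(b,d), above(d,e), above(e,f), clear(b), inpos(b,b), inpos(e,b), inpos(e,f), ready(b), ready(f)}
2. push(d,b)  →  {above(b,b), above(b,d), above(d,e), above(e,f), at(d), clear(b), inpos(b,b), inpos(e,b), inpos(e,f), ready(f)}
3. move(e,d)  →  {above(b,b), above(b,d), above(e,f), clear(b), clear(d), inpos(b,b), inpos(e,b), inpos(e,f), ready(d), ready(f)}
4. push(e,d)  →  {above(b,b), above(b,d), above(d,d), above(e,f), at(e), clear(b), clear(d), inpos(b,b), inpos(e,b), inpos(e,f), ready(f)}

swap(e,f); push(d,b); move(e,d); push(e,d)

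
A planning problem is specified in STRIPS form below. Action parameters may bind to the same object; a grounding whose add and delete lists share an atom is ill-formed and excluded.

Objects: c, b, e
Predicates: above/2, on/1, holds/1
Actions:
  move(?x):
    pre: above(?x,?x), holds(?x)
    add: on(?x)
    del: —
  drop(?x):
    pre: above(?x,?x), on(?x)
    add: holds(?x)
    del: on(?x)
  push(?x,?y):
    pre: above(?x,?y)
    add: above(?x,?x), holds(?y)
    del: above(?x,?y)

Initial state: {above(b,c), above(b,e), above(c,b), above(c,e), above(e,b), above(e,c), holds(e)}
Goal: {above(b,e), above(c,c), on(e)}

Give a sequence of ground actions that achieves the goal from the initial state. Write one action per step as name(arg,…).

push(c,b); push(e,c); move(e)

1. push(c,b)  →  {above(b,c), above(b,e), above(c,c), above(c,e), above(e,b), above(e,c), holds(b), holds(e)}
2. push(e,c)  →  {above(b,c), above(b,e), above(c,c), above(c,e), above(e,b), above(e,e), holds(b), holds(c), holds(e)}
3. move(e)  →  {above(b,c), above(b,e), above(c,c), above(c,e), above(e,b), above(e,e), holds(b), holds(c), holds(e), on(e)}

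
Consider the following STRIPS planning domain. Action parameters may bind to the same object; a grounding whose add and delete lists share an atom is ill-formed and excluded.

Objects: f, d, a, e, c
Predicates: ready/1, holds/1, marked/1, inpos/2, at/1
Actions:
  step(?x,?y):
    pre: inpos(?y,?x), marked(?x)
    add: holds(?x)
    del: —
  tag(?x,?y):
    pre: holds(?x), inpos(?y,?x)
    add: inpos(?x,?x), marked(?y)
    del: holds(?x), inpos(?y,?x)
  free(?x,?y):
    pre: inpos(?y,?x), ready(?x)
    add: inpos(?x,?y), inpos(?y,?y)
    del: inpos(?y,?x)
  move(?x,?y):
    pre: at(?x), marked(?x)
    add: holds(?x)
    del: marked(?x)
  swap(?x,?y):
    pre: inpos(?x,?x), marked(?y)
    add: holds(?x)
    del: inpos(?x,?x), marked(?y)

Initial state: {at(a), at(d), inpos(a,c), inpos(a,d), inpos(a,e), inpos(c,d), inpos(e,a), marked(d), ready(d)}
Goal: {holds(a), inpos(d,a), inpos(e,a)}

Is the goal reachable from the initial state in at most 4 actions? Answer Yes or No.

Yes

1. free(d,a)  →  {at(a), at(d), inpos(a,a), inpos(a,c), inpos(a,e), inpos(c,d), inpos(d,a), inpos(e,a), marked(d), ready(d)}
2. swap(a,d)  →  {at(a), at(d), holds(a), inpos(a,c), inpos(a,e), inpos(c,d), inpos(d,a), inpos(e,a), ready(d)}
optimal plan length = 2; 2 ≤ 4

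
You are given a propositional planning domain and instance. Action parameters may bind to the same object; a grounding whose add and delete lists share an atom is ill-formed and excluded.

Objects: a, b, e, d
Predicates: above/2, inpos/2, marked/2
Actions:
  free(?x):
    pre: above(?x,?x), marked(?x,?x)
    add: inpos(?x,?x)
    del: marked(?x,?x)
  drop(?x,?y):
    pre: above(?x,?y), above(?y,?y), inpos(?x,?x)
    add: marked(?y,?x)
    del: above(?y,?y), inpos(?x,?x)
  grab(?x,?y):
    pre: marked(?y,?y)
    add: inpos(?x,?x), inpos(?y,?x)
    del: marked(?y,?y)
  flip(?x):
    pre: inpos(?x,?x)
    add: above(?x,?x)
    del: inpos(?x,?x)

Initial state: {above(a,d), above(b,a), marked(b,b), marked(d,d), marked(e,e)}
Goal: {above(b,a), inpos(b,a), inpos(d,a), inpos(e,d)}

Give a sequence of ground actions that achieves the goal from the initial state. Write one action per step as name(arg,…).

grab(a,b); grab(a,d); grab(d,e)

1. grab(a,b)  →  {above(a,d), above(b,a), inpos(a,a), inpos(b,a), marked(d,d), marked(e,e)}
2. grab(a,d)  →  {above(a,d), above(b,a), inpos(a,a), inpos(b,a), inpos(d,a), marked(e,e)}
3. grab(d,e)  →  {above(a,d), above(b,a), inpos(a,a), inpos(b,a), inpos(d,a), inpos(d,d), inpos(e,d)}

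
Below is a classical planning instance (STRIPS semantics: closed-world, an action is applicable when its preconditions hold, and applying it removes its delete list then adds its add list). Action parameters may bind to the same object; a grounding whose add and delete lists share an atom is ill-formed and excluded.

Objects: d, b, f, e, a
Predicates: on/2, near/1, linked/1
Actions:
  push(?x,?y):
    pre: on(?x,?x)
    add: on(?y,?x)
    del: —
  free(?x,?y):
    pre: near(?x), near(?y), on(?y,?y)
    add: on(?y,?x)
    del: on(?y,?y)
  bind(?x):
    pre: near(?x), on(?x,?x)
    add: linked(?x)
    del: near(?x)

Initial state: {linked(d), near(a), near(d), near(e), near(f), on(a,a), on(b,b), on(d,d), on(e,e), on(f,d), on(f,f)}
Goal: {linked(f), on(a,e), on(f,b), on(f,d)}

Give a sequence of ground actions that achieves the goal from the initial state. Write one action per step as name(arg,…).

push(b,f); push(e,a); bind(f)

1. push(b,f)  →  {linked(d), near(a), near(d), near(e), near(f), on(a,a), on(b,b), on(d,d), on(e,e), on(f,b), on(f,d), on(f,f)}
2. push(e,a)  →  {linked(d), near(a), near(d), near(e), near(f), on(a,a), on(a,e), on(b,b), on(d,d), on(e,e), on(f,b), on(f,d), on(f,f)}
3. bind(f)  →  {linked(d), linked(f), near(a), near(d), near(e), on(a,a), on(a,e), on(b,b), on(d,d), on(e,e), on(f,b), on(f,d), on(f,f)}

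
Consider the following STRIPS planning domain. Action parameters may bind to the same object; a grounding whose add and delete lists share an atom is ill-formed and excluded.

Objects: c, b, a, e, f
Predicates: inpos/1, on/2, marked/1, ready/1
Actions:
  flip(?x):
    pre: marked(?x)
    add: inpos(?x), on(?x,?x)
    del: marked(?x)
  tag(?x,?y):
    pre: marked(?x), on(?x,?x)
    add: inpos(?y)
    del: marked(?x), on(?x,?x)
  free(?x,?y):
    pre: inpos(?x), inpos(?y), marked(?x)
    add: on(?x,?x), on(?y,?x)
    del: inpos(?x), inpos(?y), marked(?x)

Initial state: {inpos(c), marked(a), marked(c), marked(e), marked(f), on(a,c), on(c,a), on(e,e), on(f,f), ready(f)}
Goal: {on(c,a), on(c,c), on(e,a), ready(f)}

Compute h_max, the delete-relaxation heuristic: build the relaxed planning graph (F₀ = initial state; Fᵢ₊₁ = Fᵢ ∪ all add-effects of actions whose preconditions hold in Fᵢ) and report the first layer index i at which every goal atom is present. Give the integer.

F0 = init (10 atoms)
F1 = F0 ∪ {inpos(a), inpos(b), inpos(e), inpos(f), on(a,a), on(c,c)}  (16 atoms)
F2 = F1 ∪ {on(a,e), on(a,f), on(b,a), on(b,c), on(b,e), on(b,f), on(c,e), on(c,f), on(e,a), on(e,c), on(e,f), on(f,a), on(f,c), on(f,e)}  (30 atoms)
goal ⊆ F2  ⇒  h_max = 2

2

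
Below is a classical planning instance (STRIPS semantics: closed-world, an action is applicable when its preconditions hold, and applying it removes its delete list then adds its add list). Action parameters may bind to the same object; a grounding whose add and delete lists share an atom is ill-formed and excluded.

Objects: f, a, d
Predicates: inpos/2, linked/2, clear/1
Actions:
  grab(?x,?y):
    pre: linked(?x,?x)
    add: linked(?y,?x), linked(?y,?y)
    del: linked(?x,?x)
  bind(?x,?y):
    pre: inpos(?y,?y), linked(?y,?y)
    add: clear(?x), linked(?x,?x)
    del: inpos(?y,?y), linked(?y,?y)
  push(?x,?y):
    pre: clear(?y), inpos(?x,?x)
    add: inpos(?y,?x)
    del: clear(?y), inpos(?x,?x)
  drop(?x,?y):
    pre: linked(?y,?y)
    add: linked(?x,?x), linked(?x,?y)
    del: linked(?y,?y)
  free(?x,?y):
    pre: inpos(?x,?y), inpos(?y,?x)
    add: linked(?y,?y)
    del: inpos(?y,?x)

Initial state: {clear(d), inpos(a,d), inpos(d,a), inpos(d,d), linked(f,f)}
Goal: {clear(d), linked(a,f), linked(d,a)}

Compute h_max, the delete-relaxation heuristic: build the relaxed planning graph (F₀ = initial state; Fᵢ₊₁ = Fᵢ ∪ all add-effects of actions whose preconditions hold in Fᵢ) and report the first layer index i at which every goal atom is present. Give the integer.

2

F0 = init (5 atoms)
F1 = F0 ∪ {linked(a,a), linked(a,f), linked(d,d), linked(d,f)}  (9 atoms)
F2 = F1 ∪ {clear(a), clear(f), linked(a,d), linked(d,a), linked(f,a), linked(f,d)}  (15 atoms)
goal ⊆ F2  ⇒  h_max = 2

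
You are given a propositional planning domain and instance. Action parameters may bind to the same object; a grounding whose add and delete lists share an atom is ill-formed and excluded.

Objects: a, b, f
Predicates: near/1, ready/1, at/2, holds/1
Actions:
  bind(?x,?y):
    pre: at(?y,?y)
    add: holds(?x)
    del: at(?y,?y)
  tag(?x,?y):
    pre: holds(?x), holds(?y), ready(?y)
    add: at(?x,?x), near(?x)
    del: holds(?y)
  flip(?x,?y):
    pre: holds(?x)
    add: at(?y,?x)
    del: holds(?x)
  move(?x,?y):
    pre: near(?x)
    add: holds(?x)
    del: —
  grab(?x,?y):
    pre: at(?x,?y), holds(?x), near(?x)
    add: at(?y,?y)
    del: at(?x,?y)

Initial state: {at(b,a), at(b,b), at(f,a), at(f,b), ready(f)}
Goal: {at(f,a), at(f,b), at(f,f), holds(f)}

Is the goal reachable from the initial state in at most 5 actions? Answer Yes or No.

1. bind(f,b)  →  {at(b,a), at(f,a), at(f,b), holds(f), ready(f)}
2. tag(f,f)  →  {at(b,a), at(f,a), at(f,b), at(f,f), near(f), ready(f)}
3. move(f,a)  →  {at(b,a), at(f,a), at(f,b), at(f,f), holds(f), near(f), ready(f)}
optimal plan length = 3; 3 ≤ 5

Yes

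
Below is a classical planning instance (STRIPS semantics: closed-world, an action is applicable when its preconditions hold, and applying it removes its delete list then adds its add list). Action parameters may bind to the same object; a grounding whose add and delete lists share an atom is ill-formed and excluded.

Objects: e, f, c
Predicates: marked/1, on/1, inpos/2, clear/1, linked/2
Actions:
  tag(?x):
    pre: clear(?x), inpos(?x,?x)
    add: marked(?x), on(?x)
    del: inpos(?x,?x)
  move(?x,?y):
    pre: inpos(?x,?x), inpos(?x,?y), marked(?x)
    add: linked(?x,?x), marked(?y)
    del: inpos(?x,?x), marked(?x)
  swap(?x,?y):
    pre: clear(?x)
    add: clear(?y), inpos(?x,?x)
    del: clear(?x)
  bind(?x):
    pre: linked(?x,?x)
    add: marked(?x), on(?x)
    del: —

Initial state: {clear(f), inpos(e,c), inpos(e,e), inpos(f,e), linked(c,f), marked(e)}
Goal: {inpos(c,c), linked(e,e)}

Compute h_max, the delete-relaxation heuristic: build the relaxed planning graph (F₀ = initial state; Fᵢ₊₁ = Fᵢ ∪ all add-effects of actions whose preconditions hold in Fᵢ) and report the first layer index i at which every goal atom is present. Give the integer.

2

F0 = init (6 atoms)
F1 = F0 ∪ {clear(c), clear(e), inpos(f,f), linked(e,e), marked(c)}  (11 atoms)
F2 = F1 ∪ {inpos(c,c), marked(f), on(e), on(f)}  (15 atoms)
goal ⊆ F2  ⇒  h_max = 2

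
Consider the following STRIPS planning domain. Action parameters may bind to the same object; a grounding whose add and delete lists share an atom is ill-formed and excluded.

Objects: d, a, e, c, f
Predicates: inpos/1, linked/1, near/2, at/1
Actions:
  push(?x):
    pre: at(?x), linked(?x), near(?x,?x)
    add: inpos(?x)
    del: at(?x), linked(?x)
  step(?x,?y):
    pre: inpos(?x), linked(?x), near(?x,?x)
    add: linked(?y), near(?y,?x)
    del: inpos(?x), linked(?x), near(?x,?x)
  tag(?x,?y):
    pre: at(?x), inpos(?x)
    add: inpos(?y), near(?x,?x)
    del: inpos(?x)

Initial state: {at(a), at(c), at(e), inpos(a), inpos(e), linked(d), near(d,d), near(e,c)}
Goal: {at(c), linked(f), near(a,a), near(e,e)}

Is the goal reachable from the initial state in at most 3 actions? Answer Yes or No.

Yes

1. tag(a,d)  →  {at(a), at(c), at(e), inpos(d), inpos(e), linked(d), near(a,a), near(d,d), near(e,c)}
2. step(d,f)  →  {at(a), at(c), at(e), inpos(e), linked(f), near(a,a), near(e,c), near(f,d)}
3. tag(e,d)  →  {at(a), at(c), at(e), inpos(d), linked(f), near(a,a), near(e,c), near(e,e), near(f,d)}
optimal plan length = 3; 3 ≤ 3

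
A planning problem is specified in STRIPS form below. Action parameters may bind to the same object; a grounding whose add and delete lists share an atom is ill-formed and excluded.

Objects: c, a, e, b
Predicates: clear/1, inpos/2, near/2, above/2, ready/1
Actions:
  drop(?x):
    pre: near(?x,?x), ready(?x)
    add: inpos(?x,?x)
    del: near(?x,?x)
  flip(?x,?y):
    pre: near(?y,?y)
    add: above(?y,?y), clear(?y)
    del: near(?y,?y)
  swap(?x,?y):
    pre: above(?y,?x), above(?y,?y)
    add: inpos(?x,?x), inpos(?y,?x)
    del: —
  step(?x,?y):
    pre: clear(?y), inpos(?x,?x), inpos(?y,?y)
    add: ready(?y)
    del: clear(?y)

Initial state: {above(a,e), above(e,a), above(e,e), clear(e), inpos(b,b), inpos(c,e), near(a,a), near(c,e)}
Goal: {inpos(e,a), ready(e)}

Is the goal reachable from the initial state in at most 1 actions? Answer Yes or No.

No

1. swap(a,e)  →  {above(a,e), above(e,a), above(e,e), clear(e), inpos(a,a), inpos(b,b), inpos(c,e), inpos(e,a), near(a,a), near(c,e)}
2. swap(e,e)  →  {above(a,e), above(e,a), above(e,e), clear(e), inpos(a,a), inpos(b,b), inpos(c,e), inpos(e,a), inpos(e,e), near(a,a), near(c,e)}
3. step(a,e)  →  {above(a,e), above(e,a), above(e,e), inpos(a,a), inpos(b,b), inpos(c,e), inpos(e,a), inpos(e,e), near(a,a), near(c,e), ready(e)}
optimal plan length = 3; 3 > 1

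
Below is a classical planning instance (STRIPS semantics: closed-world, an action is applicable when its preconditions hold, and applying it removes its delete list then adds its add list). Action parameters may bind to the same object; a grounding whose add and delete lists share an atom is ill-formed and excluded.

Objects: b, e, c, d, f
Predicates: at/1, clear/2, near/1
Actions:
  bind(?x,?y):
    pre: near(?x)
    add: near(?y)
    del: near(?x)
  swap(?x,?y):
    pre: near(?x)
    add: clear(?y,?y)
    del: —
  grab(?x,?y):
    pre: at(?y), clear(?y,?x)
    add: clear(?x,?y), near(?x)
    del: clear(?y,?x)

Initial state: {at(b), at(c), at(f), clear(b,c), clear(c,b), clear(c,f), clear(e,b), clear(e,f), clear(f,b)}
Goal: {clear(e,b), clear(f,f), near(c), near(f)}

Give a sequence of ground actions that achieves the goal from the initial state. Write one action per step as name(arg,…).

1. grab(c,b)  →  {at(b), at(c), at(f), clear(c,b), clear(c,f), clear(e,b), clear(e,f), clear(f,b), near(c)}
2. swap(c,f)  →  {at(b), at(c), at(f), clear(c,b), clear(c,f), clear(e,b), clear(e,f), clear(f,b), clear(f,f), near(c)}
3. grab(f,c)  →  {at(b), at(c), at(f), clear(c,b), clear(e,b), clear(e,f), clear(f,b), clear(f,c), clear(f,f), near(c), near(f)}

grab(c,b); swap(c,f); grab(f,c)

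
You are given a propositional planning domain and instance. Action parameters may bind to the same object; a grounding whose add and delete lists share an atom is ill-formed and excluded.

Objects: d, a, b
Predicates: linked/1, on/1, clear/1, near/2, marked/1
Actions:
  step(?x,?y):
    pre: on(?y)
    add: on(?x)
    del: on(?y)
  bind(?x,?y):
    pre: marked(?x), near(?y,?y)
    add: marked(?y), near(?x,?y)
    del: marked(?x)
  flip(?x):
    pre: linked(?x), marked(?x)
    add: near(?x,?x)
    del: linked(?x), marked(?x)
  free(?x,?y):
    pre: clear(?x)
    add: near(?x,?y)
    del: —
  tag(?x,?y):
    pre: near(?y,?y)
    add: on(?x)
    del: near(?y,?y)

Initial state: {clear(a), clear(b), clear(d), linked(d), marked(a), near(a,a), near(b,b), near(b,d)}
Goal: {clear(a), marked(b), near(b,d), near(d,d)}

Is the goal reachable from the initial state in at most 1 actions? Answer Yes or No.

1. bind(a,b)  →  {clear(a), clear(b), clear(d), linked(d), marked(b), near(a,a), near(a,b), near(b,b), near(b,d)}
2. free(d,d)  →  {clear(a), clear(b), clear(d), linked(d), marked(b), near(a,a), near(a,b), near(b,b), near(b,d), near(d,d)}
optimal plan length = 2; 2 > 1

No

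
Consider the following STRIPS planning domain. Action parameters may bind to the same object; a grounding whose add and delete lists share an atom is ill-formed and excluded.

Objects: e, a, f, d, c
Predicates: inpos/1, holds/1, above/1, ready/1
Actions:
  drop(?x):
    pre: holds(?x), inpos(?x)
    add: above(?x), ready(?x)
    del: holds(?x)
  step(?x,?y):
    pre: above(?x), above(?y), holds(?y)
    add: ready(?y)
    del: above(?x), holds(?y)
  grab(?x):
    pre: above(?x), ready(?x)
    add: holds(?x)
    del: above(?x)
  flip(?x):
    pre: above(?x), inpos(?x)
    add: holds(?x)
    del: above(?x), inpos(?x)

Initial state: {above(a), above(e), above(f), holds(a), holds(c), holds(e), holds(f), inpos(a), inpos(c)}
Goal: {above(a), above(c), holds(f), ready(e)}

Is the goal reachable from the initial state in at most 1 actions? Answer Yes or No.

1. drop(c)  →  {above(a), above(c), above(e), above(f), holds(a), holds(e), holds(f), inpos(a), inpos(c), ready(c)}
2. step(e,e)  →  {above(a), above(c), above(f), holds(a), holds(f), inpos(a), inpos(c), ready(c), ready(e)}
optimal plan length = 2; 2 > 1

No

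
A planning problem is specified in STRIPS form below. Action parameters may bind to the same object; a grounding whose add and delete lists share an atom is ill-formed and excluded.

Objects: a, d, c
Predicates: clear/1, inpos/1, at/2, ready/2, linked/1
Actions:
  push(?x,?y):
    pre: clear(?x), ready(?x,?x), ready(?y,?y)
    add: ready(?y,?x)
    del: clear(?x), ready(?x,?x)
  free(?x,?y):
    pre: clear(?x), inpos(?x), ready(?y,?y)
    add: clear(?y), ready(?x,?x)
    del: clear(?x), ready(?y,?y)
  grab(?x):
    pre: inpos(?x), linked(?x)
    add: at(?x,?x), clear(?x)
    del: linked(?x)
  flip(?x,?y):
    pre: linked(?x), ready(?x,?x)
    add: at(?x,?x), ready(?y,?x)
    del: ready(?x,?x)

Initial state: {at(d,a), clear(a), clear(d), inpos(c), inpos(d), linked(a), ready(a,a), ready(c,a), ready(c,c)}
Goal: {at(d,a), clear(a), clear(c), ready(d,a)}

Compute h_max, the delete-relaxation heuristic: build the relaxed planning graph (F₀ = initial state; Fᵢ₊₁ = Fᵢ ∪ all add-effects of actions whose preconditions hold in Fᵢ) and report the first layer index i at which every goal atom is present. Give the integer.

F0 = init (9 atoms)
F1 = F0 ∪ {at(a,a), clear(c), ready(d,a), ready(d,d)}  (13 atoms)
goal ⊆ F1  ⇒  h_max = 1

1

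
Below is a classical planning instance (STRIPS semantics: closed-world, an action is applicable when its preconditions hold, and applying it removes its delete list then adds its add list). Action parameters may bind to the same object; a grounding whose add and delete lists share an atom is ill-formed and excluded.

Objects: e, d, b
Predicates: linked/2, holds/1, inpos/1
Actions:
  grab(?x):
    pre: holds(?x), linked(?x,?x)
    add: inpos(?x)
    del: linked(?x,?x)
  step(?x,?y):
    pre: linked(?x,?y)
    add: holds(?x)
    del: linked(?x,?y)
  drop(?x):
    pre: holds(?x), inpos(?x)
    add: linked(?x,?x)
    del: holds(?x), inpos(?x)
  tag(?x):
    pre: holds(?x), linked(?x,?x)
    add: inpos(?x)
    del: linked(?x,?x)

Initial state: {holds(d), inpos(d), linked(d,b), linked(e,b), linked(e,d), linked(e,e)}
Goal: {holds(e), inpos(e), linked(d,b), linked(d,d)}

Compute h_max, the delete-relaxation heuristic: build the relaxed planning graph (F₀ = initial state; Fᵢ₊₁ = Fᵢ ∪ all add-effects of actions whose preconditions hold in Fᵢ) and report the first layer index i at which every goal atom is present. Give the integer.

2

F0 = init (6 atoms)
F1 = F0 ∪ {holds(e), linked(d,d)}  (8 atoms)
F2 = F1 ∪ {inpos(e)}  (9 atoms)
goal ⊆ F2  ⇒  h_max = 2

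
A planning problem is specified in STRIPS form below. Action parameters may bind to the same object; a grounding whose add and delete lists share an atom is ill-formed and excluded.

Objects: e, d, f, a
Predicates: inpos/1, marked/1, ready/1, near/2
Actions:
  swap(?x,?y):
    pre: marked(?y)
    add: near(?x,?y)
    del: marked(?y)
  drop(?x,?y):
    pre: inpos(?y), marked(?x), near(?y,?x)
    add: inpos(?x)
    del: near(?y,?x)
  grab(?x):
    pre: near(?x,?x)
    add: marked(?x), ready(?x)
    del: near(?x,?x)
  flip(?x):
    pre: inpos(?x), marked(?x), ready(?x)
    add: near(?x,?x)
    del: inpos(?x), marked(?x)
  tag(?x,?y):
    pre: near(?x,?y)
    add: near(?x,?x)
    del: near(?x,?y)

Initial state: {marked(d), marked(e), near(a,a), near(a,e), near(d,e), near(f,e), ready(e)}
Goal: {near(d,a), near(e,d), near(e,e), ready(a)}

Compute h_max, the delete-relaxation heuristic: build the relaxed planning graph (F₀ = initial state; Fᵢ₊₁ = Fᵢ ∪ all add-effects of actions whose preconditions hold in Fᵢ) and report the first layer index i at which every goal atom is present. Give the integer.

F0 = init (7 atoms)
F1 = F0 ∪ {marked(a), near(a,d), near(d,d), near(e,d), near(e,e), near(f,d), near(f,f), ready(a)}  (15 atoms)
F2 = F1 ∪ {marked(f), near(d,a), near(e,a), near(f,a), ready(d), ready(f)}  (21 atoms)
goal ⊆ F2  ⇒  h_max = 2

2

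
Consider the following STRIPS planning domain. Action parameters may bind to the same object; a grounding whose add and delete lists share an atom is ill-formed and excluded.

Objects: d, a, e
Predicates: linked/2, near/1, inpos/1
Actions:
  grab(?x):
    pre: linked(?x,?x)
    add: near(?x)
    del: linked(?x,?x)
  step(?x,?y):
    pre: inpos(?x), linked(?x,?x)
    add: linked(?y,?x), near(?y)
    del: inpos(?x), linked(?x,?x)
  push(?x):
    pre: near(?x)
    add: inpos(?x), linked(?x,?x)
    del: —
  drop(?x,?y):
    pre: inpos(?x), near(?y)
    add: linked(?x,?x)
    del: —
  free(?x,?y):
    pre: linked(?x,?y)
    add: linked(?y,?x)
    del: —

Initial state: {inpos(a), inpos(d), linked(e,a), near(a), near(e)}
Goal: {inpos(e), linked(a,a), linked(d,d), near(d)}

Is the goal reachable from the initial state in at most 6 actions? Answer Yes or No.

Yes

1. push(a)  →  {inpos(a), inpos(d), linked(a,a), linked(e,a), near(a), near(e)}
2. step(a,d)  →  {inpos(d), linked(d,a), linked(e,a), near(a), near(d), near(e)}
3. push(d)  →  {inpos(d), linked(d,a), linked(d,d), linked(e,a), near(a), near(d), near(e)}
4. push(a)  →  {inpos(a), inpos(d), linked(a,a), linked(d,a), linked(d,d), linked(e,a), near(a), near(d), near(e)}
5. push(e)  →  {inpos(a), inpos(d), inpos(e), linked(a,a), linked(d,a), linked(d,d), linked(e,a), linked(e,e), near(a), near(d), near(e)}
optimal plan length = 5; 5 ≤ 6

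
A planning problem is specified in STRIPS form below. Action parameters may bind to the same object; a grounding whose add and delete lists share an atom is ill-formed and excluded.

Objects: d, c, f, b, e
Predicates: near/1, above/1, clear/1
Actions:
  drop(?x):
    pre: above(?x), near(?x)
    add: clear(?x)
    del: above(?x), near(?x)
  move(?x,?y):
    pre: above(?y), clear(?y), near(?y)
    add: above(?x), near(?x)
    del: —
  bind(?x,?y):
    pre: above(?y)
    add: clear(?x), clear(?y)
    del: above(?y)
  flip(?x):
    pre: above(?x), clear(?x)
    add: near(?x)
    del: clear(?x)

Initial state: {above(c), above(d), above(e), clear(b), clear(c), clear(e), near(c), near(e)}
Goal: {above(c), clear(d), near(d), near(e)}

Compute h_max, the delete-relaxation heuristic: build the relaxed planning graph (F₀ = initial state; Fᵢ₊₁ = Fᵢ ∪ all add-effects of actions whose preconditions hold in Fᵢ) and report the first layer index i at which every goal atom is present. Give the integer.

1

F0 = init (8 atoms)
F1 = F0 ∪ {above(b), above(f), clear(d), clear(f), near(b), near(d), near(f)}  (15 atoms)
goal ⊆ F1  ⇒  h_max = 1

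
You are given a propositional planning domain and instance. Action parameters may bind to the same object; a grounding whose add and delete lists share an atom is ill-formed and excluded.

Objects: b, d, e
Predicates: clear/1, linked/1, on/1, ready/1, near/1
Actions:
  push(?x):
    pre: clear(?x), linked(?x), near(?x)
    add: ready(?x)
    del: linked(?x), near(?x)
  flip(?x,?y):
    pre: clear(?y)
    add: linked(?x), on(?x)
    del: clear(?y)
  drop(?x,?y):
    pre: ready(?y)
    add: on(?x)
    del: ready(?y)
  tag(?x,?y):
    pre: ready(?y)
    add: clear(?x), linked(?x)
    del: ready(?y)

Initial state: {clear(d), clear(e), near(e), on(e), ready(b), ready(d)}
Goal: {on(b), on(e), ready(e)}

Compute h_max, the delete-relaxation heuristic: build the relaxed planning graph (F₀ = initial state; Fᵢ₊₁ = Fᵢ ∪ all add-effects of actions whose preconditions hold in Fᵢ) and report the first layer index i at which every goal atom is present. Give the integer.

2

F0 = init (6 atoms)
F1 = F0 ∪ {clear(b), linked(b), linked(d), linked(e), on(b), on(d)}  (12 atoms)
F2 = F1 ∪ {ready(e)}  (13 atoms)
goal ⊆ F2  ⇒  h_max = 2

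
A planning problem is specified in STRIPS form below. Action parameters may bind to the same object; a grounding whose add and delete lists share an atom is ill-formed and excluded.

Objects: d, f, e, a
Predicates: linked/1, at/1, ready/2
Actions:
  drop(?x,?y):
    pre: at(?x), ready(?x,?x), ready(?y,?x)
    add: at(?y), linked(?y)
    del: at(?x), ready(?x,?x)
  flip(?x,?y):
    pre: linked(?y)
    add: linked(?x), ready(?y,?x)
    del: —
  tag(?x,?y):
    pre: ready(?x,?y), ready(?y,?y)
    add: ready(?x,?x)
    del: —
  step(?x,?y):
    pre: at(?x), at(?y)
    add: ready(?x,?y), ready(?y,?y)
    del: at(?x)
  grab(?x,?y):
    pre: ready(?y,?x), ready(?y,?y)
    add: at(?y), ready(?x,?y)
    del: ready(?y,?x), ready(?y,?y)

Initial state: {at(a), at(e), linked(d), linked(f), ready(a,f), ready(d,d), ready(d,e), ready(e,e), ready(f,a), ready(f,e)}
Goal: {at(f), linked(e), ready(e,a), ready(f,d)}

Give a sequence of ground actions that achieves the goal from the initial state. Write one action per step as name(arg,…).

1. drop(e,f)  →  {at(a), at(f), linked(d), linked(f), ready(a,f), ready(d,d), ready(d,e), ready(f,a), ready(f,e)}
2. flip(d,f)  →  {at(a), at(f), linked(d), linked(f), ready(a,f), ready(d,d), ready(d,e), ready(f,a), ready(f,d), ready(f,e)}
3. flip(e,d)  →  {at(a), at(f), linked(d), linked(e), linked(f), ready(a,f), ready(d,d), ready(d,e), ready(f,a), ready(f,d), ready(f,e)}
4. flip(a,e)  →  {at(a), at(f), linked(a), linked(d), linked(e), linked(f), ready(a,f), ready(d,d), ready(d,e), ready(e,a), ready(f,a), ready(f,d), ready(f,e)}

drop(e,f); flip(d,f); flip(e,d); flip(a,e)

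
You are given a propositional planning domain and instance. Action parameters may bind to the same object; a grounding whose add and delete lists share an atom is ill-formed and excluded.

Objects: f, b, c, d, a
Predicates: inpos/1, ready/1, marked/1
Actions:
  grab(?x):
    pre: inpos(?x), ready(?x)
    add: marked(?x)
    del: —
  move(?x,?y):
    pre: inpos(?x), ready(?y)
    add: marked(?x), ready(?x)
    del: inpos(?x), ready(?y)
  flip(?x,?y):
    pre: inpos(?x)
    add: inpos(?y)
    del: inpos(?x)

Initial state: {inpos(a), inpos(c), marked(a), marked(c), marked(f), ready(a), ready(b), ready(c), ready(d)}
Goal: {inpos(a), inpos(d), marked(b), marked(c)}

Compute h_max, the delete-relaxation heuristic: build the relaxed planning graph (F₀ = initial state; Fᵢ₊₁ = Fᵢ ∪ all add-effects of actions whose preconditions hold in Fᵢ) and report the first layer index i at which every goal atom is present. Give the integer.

2

F0 = init (9 atoms)
F1 = F0 ∪ {inpos(b), inpos(d), inpos(f)}  (12 atoms)
F2 = F1 ∪ {marked(b), marked(d), ready(f)}  (15 atoms)
goal ⊆ F2  ⇒  h_max = 2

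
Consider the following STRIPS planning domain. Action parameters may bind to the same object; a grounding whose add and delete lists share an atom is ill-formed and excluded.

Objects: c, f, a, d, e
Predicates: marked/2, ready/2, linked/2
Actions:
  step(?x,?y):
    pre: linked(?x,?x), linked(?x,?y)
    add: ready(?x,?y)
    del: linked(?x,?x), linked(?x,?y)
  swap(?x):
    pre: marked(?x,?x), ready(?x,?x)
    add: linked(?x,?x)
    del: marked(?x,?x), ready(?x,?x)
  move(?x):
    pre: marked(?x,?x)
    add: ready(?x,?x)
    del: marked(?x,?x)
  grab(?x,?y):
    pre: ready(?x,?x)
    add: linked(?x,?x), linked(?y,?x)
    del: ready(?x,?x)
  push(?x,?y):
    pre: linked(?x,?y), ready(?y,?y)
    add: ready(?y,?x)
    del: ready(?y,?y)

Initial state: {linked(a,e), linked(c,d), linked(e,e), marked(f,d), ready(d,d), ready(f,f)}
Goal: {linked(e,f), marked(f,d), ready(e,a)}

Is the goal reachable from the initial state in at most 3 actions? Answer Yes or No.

1. step(e,e)  →  {linked(a,e), linked(c,d), marked(f,d), ready(d,d), ready(e,e), ready(f,f)}
2. grab(f,e)  →  {linked(a,e), linked(c,d), linked(e,f), linked(f,f), marked(f,d), ready(d,d), ready(e,e)}
3. push(a,e)  →  {linked(a,e), linked(c,d), linked(e,f), linked(f,f), marked(f,d), ready(d,d), ready(e,a)}
optimal plan length = 3; 3 ≤ 3

Yes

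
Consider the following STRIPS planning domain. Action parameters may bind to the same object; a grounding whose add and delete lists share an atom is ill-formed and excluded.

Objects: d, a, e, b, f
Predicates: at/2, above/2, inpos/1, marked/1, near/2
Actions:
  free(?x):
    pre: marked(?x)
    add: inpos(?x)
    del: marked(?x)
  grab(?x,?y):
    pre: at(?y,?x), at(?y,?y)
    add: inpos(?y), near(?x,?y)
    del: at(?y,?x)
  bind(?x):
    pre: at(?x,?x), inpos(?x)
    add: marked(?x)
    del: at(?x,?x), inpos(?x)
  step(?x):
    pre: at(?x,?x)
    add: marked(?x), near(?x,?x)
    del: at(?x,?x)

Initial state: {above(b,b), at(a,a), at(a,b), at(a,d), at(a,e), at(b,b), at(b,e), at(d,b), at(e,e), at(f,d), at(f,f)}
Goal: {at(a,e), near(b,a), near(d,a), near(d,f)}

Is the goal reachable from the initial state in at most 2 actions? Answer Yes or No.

No

1. grab(d,a)  →  {above(b,b), at(a,a), at(a,b), at(a,e), at(b,b), at(b,e), at(d,b), at(e,e), at(f,d), at(f,f), inpos(a), near(d,a)}
2. grab(d,f)  →  {above(b,b), at(a,a), at(a,b), at(a,e), at(b,b), at(b,e), at(d,b), at(e,e), at(f,f), inpos(a), inpos(f), near(d,a), near(d,f)}
3. grab(b,a)  →  {above(b,b), at(a,a), at(a,e), at(b,b), at(b,e), at(d,b), at(e,e), at(f,f), inpos(a), inpos(f), near(b,a), near(d,a), near(d,f)}
optimal plan length = 3; 3 > 2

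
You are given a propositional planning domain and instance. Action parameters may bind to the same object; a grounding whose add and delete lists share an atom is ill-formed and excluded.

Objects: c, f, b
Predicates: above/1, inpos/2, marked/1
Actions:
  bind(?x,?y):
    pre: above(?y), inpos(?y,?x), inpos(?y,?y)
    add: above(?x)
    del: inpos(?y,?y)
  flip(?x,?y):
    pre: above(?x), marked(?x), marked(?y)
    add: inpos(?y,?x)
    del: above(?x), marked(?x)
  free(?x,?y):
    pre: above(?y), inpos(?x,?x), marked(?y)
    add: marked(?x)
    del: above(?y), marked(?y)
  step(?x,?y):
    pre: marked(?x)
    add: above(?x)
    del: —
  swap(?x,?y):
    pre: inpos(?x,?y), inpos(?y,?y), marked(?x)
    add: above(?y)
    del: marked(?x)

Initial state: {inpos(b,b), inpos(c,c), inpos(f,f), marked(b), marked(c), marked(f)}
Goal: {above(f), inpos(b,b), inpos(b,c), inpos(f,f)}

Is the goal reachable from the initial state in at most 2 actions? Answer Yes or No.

No

1. step(c,c)  →  {above(c), inpos(b,b), inpos(c,c), inpos(f,f), marked(b), marked(c), marked(f)}
2. flip(c,b)  →  {inpos(b,b), inpos(b,c), inpos(c,c), inpos(f,f), marked(b), marked(f)}
3. step(f,c)  →  {above(f), inpos(b,b), inpos(b,c), inpos(c,c), inpos(f,f), marked(b), marked(f)}
optimal plan length = 3; 3 > 2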